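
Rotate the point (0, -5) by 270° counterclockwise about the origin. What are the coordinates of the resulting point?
(-5, 0)

Rotation matrix R(θ) = [[cos θ, -sin θ], [sin θ, cos θ]]; for θ = 270°:
R = [[0, 1], [-1, 0]]
Result: R × [0, -5]ᵀ = [0·0 + (1)·-5, -1·0 + (0)·-5]ᵀ = (-5, 0)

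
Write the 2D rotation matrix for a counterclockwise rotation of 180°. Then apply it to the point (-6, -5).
R = [[-1, 0], [0, -1]]; R·(-6, -5) = (6, 5)

Rotation matrix formula: R(θ) = [[cos θ, -sin θ], [sin θ, cos θ]]
For θ = 180°:
cos(180°) = -1
sin(180°) = 0
R = [[-1, 0], [0, -1]]
Apply to (-6, -5): [-1·-6 + (0)·-5, 0·-6 + -1·-5] = (6, 5)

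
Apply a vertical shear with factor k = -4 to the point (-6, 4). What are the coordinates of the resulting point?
(-6, 28)

Shear matrix for vertical shear with factor k = -4:
[[1, 0], [-4, 1]]
Result: (-6, 4) → (-6, 28)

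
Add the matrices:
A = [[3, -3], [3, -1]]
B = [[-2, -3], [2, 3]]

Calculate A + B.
[[1, -6], [5, 2]]

Add corresponding elements:
(3)+(-2)=1
(-3)+(-3)=-6
(3)+(2)=5
(-1)+(3)=2
A + B = [[1, -6], [5, 2]]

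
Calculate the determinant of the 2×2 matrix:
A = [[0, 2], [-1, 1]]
2

For A = [[a, b], [c, d]], det(A) = a*d - b*c.
det(A) = (0)*(1) - (2)*(-1) = 0 - -2 = 2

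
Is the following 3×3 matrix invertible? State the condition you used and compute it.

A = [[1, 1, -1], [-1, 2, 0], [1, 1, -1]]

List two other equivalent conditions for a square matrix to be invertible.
No, not invertible; det(A) = 0 (two rows are equal, so the rows are linearly dependent). Equivalent conditions (failing for this A): rank(A) < 3; Ax = 0 has non-trivial solutions; 0 is an eigenvalue; the columns are linearly dependent.

To check invertibility, compute det(A).
In this matrix, row 0 and the last row are identical, so one row is a scalar multiple of another and the rows are linearly dependent.
A matrix with linearly dependent rows has det = 0 and is not invertible.
Equivalent failed conditions:
- rank(A) < 3.
- Ax = 0 has non-trivial solutions.
- 0 is an eigenvalue.
- The columns are linearly dependent.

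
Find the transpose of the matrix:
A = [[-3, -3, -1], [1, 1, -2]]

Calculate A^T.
[[-3, 1], [-3, 1], [-1, -2]]

The transpose sends entry (i,j) to (j,i); rows become columns.
Row 0 of A: [-3, -3, -1] -> column 0 of A^T.
Row 1 of A: [1, 1, -2] -> column 1 of A^T.
A^T = [[-3, 1], [-3, 1], [-1, -2]]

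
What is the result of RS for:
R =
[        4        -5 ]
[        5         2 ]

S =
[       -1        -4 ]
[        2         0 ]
RS =
[      -14       -16 ]
[       -1       -20 ]

Matrix multiplication: (RS)[i][j] = sum over k of R[i][k] * S[k][j].
  (RS)[0][0] = (4)*(-1) + (-5)*(2) = -14
  (RS)[0][1] = (4)*(-4) + (-5)*(0) = -16
  (RS)[1][0] = (5)*(-1) + (2)*(2) = -1
  (RS)[1][1] = (5)*(-4) + (2)*(0) = -20
RS =
[      -14       -16 ]
[       -1       -20 ]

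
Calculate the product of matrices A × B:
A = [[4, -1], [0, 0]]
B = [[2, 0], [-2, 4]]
[[10, -4], [0, 0]]

Matrix multiplication:
C[0][0] = 4×2 + -1×-2 = 10
C[0][1] = 4×0 + -1×4 = -4
C[1][0] = 0×2 + 0×-2 = 0
C[1][1] = 0×0 + 0×4 = 0
Result: [[10, -4], [0, 0]]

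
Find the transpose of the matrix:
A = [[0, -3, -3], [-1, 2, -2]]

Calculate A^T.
[[0, -1], [-3, 2], [-3, -2]]

The transpose sends entry (i,j) to (j,i); rows become columns.
Row 0 of A: [0, -3, -3] -> column 0 of A^T.
Row 1 of A: [-1, 2, -2] -> column 1 of A^T.
A^T = [[0, -1], [-3, 2], [-3, -2]]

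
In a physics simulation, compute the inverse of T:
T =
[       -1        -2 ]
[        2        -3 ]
det(T) = 7
T⁻¹ =
[     -3/7       2/7 ]
[     -2/7      -1/7 ]

For a 2×2 matrix T = [[a, b], [c, d]] with det(T) ≠ 0, T⁻¹ = (1/det(T)) * [[d, -b], [-c, a]].
det(T) = (-1)*(-3) - (-2)*(2) = 3 + 4 = 7.
T⁻¹ = (1/7) * [[-3, 2], [-2, -1]].
Dividing each entry by 7 and reducing:
T⁻¹ =
[     -3/7       2/7 ]
[     -2/7      -1/7 ]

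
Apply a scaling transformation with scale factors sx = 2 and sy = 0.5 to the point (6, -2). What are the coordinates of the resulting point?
(12, -1.0)

Scaling matrix:
[[2, 0], [0, 0.50]]
Result: (6 × 2, -2 × 0.5) = (12, -1.0)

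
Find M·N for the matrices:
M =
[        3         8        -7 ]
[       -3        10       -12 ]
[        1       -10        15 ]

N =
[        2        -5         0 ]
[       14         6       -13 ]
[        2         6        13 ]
MN =
[      104        -9      -195 ]
[      110         3      -286 ]
[     -108        25       325 ]

Matrix multiplication: (MN)[i][j] = sum over k of M[i][k] * N[k][j].
  (MN)[0][0] = (3)*(2) + (8)*(14) + (-7)*(2) = 104
  (MN)[0][1] = (3)*(-5) + (8)*(6) + (-7)*(6) = -9
  (MN)[0][2] = (3)*(0) + (8)*(-13) + (-7)*(13) = -195
  (MN)[1][0] = (-3)*(2) + (10)*(14) + (-12)*(2) = 110
  (MN)[1][1] = (-3)*(-5) + (10)*(6) + (-12)*(6) = 3
  (MN)[1][2] = (-3)*(0) + (10)*(-13) + (-12)*(13) = -286
  (MN)[2][0] = (1)*(2) + (-10)*(14) + (15)*(2) = -108
  (MN)[2][1] = (1)*(-5) + (-10)*(6) + (15)*(6) = 25
  (MN)[2][2] = (1)*(0) + (-10)*(-13) + (15)*(13) = 325
MN =
[      104        -9      -195 ]
[      110         3      -286 ]
[     -108        25       325 ]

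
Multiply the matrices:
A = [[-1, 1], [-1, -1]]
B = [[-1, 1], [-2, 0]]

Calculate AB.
[[-1, -1], [3, -1]]

Each entry (i,j) of AB = sum over k of A[i][k]*B[k][j].
(AB)[0][0] = (-1)*(-1) + (1)*(-2) = -1
(AB)[0][1] = (-1)*(1) + (1)*(0) = -1
(AB)[1][0] = (-1)*(-1) + (-1)*(-2) = 3
(AB)[1][1] = (-1)*(1) + (-1)*(0) = -1
AB = [[-1, -1], [3, -1]]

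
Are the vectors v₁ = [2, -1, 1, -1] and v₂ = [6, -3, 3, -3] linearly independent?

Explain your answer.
No, linearly dependent (v₂ = 3·v₁)

Check whether there is a scalar k with v₂ = k·v₁.
Comparing components, k = 3 satisfies 3·[2, -1, 1, -1] = [6, -3, 3, -3].
Since v₂ is a scalar multiple of v₁, the two vectors are linearly dependent.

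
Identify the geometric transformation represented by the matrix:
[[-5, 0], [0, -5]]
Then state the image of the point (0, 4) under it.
uniform scaling by factor -5; image of (0, 4) is (0, -20)

This is a diagonal matrix with equal entries -5, so it scales both axes by the same factor -5.
The matrix [[-5, 0], [0, -5]] represents: uniform scaling by factor -5.
Applying it to (0, 4): [-5·0 + 0·4, 0·0 + -5·4] = (0, -20).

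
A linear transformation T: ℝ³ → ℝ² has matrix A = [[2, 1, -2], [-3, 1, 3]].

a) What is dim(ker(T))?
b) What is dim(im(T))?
dim(ker) = 1, dim(im) = 2

The two rows are not scalar multiples of one another (no single k satisfies row 2 = k × row 1), so they are linearly independent.
Thus rank(A) = 2.
dim(im(T)) = rank(A) = 2.
By the rank-nullity theorem applied to T: ℝ³ → ℝ², rank(A) + nullity(A) = 3 (the domain dimension), so dim(ker(T)) = 3 - 2 = 1.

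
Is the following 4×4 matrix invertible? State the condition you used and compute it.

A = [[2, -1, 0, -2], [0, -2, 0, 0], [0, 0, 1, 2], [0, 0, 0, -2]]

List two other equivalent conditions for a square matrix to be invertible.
Yes, invertible; det(A) = 8 ≠ 0. Equivalent conditions: rank(A) = 4; Ax = 0 has only the trivial solution; 0 is not an eigenvalue; the columns of A are linearly independent.

To check invertibility, compute det(A).
The given matrix is triangular, so det(A) equals the product of its diagonal entries = 8 ≠ 0.
Since det(A) ≠ 0, A is invertible.
Equivalent conditions for a square matrix A to be invertible:
- rank(A) = 4 (full rank).
- The homogeneous system Ax = 0 has only the trivial solution x = 0.
- 0 is not an eigenvalue of A.
- The columns (equivalently rows) of A are linearly independent.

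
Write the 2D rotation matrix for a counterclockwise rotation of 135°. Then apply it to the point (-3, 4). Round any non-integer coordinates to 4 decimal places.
R = [[-√2/2, -√2/2], [√2/2, -√2/2]]; R·(-3, 4) = (-0.7071, -4.9497)

Rotation matrix formula: R(θ) = [[cos θ, -sin θ], [sin θ, cos θ]]
For θ = 135°:
cos(135°) = -√2/2
sin(135°) = √2/2
R = [[-√2/2, -√2/2], [√2/2, -√2/2]]
Apply to (-3, 4): [-√2/2·-3 + (-√2/2)·4, √2/2·-3 + -√2/2·4] = (-0.7071, -4.9497)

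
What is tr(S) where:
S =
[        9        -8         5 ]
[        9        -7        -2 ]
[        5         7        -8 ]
tr(S) = 9 - 7 - 8 = -6

The trace of a square matrix is the sum of its diagonal entries.
Diagonal entries of S: S[0][0] = 9, S[1][1] = -7, S[2][2] = -8.
tr(S) = 9 - 7 - 8 = -6.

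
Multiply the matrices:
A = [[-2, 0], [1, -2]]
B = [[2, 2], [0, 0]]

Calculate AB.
[[-4, -4], [2, 2]]

Each entry (i,j) of AB = sum over k of A[i][k]*B[k][j].
(AB)[0][0] = (-2)*(2) + (0)*(0) = -4
(AB)[0][1] = (-2)*(2) + (0)*(0) = -4
(AB)[1][0] = (1)*(2) + (-2)*(0) = 2
(AB)[1][1] = (1)*(2) + (-2)*(0) = 2
AB = [[-4, -4], [2, 2]]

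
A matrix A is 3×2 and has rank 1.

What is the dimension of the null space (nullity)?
1

The rank-nullity theorem for an m×n matrix states:
rank(A) + nullity(A) = n (the number of columns).
Here n = 2 and rank(A) = 1, so nullity(A) = 2 - 1 = 1.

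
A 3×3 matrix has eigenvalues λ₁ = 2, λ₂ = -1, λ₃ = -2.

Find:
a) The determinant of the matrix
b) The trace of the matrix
det = 4, trace = -1

Two standard eigenvalue identities:
- det(A) equals the product of the eigenvalues (counted with multiplicity).
- trace(A) equals the sum of the eigenvalues.
det(A) = (2)*(-1)*(-2) = 4.
trace(A) = 2 - 1 - 2 = -1.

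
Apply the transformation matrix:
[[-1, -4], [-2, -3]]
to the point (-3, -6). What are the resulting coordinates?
(27, 24)

Matrix multiplication:
[[-1, -4], [-2, -3]] × [-3, -6]ᵀ
= [-1×-3 + -4×-6, -2×-3 + -3×-6]ᵀ
= [27.0000, 24.0000]ᵀ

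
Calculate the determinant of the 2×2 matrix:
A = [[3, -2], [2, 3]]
13

For A = [[a, b], [c, d]], det(A) = a*d - b*c.
det(A) = (3)*(3) - (-2)*(2) = 9 - -4 = 13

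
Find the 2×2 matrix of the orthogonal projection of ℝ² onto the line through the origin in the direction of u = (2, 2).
[[1/2, 1/2], [1/2, 1/2]]

The orthogonal projection onto the line spanned by a nonzero vector u = (a, b) has matrix P = (u uᵀ) / (uᵀ u) = (1/(a² + b²)) · [[a², ab], [ab, b²]].
Here u = (2, 2), so a² + b² = 4 + 4 = 8.
P = (1/8) · [[4, 4], [4, 4]] = [[1/2, 1/2], [1/2, 1/2]].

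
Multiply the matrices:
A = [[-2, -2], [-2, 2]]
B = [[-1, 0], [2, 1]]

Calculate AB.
[[-2, -2], [6, 2]]

Each entry (i,j) of AB = sum over k of A[i][k]*B[k][j].
(AB)[0][0] = (-2)*(-1) + (-2)*(2) = -2
(AB)[0][1] = (-2)*(0) + (-2)*(1) = -2
(AB)[1][0] = (-2)*(-1) + (2)*(2) = 6
(AB)[1][1] = (-2)*(0) + (2)*(1) = 2
AB = [[-2, -2], [6, 2]]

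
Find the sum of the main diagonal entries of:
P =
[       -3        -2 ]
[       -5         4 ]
tr(P) = -3 + 4 = 1

The trace of a square matrix is the sum of its diagonal entries.
Diagonal entries of P: P[0][0] = -3, P[1][1] = 4.
tr(P) = -3 + 4 = 1.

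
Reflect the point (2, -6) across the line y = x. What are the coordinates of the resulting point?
(-6, 2)

Reflection across line y = x: (2, -6) → (-6, 2)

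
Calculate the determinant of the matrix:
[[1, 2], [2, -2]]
-6

For a 2×2 matrix [[a, b], [c, d]], det = ad - bc
det = (1)(-2) - (2)(2) = -2 - 4 = -6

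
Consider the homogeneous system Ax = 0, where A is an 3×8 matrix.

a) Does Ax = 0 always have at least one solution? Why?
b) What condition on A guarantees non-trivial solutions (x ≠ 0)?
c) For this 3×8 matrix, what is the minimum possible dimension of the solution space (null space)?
a) Yes, x = 0 is always a solution. b) When A has linearly dependent columns (rank < n). c) Minimum nullity = 5.

a) x = 0 satisfies A·0 = 0, so the zero vector is always a solution.
b) Non-trivial solutions exist iff the columns of A are linearly dependent, equivalently rank(A) < n (the number of columns).
c) By rank-nullity, rank(A) + nullity(A) = n = 8. Since A has only 3 rows, rank(A) ≤ 3, so nullity(A) ≥ 8 - 3 = 5.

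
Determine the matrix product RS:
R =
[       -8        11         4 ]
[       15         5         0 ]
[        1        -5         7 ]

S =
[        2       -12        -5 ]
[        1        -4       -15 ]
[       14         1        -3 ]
RS =
[       51        56      -137 ]
[       35      -200      -150 ]
[       95        15        49 ]

Matrix multiplication: (RS)[i][j] = sum over k of R[i][k] * S[k][j].
  (RS)[0][0] = (-8)*(2) + (11)*(1) + (4)*(14) = 51
  (RS)[0][1] = (-8)*(-12) + (11)*(-4) + (4)*(1) = 56
  (RS)[0][2] = (-8)*(-5) + (11)*(-15) + (4)*(-3) = -137
  (RS)[1][0] = (15)*(2) + (5)*(1) + (0)*(14) = 35
  (RS)[1][1] = (15)*(-12) + (5)*(-4) + (0)*(1) = -200
  (RS)[1][2] = (15)*(-5) + (5)*(-15) + (0)*(-3) = -150
  (RS)[2][0] = (1)*(2) + (-5)*(1) + (7)*(14) = 95
  (RS)[2][1] = (1)*(-12) + (-5)*(-4) + (7)*(1) = 15
  (RS)[2][2] = (1)*(-5) + (-5)*(-15) + (7)*(-3) = 49
RS =
[       51        56      -137 ]
[       35      -200      -150 ]
[       95        15        49 ]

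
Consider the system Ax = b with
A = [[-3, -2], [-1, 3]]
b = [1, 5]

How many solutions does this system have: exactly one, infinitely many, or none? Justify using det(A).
Exactly one solution

Compute det(A) = (-3)*(3) - (-2)*(-1) = -11.
Because det(A) ≠ 0, A is invertible and Ax = b has a unique solution for every b (here x = A⁻¹ b).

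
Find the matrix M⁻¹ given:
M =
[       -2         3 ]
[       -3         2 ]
det(M) = 5
M⁻¹ =
[      2/5      -3/5 ]
[      3/5      -2/5 ]

For a 2×2 matrix M = [[a, b], [c, d]] with det(M) ≠ 0, M⁻¹ = (1/det(M)) * [[d, -b], [-c, a]].
det(M) = (-2)*(2) - (3)*(-3) = -4 + 9 = 5.
M⁻¹ = (1/5) * [[2, -3], [3, -2]].
Dividing each entry by 5 and reducing:
M⁻¹ =
[      2/5      -3/5 ]
[      3/5      -2/5 ]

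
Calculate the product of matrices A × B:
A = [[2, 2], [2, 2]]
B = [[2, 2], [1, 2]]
[[6, 8], [6, 8]]

Matrix multiplication:
C[0][0] = 2×2 + 2×1 = 6
C[0][1] = 2×2 + 2×2 = 8
C[1][0] = 2×2 + 2×1 = 6
C[1][1] = 2×2 + 2×2 = 8
Result: [[6, 8], [6, 8]]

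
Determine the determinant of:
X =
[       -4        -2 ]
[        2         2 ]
det(X) = -4

For a 2×2 matrix [[a, b], [c, d]], det = a*d - b*c.
det(X) = (-4)*(2) - (-2)*(2) = -8 + 4 = -4.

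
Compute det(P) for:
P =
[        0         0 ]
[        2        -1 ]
det(P) = 0

For a 2×2 matrix [[a, b], [c, d]], det = a*d - b*c.
det(P) = (0)*(-1) - (0)*(2) = 0 - 0 = 0.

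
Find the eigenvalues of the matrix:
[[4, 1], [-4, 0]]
λ = 2 and λ = 2

Characteristic equation: det(A - λI) = 0
λ² - (trace)λ + (det) = 0
λ² - (4)λ + (4) = 0
λ² - 4λ + 4 = 0
Solving: λ = 2, 2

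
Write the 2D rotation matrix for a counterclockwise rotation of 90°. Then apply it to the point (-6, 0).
R = [[0, -1], [1, 0]]; R·(-6, 0) = (0, -6)

Rotation matrix formula: R(θ) = [[cos θ, -sin θ], [sin θ, cos θ]]
For θ = 90°:
cos(90°) = 0
sin(90°) = 1
R = [[0, -1], [1, 0]]
Apply to (-6, 0): [0·-6 + (-1)·0, 1·-6 + 0·0] = (0, -6)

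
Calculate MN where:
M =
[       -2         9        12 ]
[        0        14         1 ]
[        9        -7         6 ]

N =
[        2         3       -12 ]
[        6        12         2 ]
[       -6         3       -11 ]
MN =
[      -22       138       -90 ]
[       78       171        17 ]
[      -60       -39      -188 ]

Matrix multiplication: (MN)[i][j] = sum over k of M[i][k] * N[k][j].
  (MN)[0][0] = (-2)*(2) + (9)*(6) + (12)*(-6) = -22
  (MN)[0][1] = (-2)*(3) + (9)*(12) + (12)*(3) = 138
  (MN)[0][2] = (-2)*(-12) + (9)*(2) + (12)*(-11) = -90
  (MN)[1][0] = (0)*(2) + (14)*(6) + (1)*(-6) = 78
  (MN)[1][1] = (0)*(3) + (14)*(12) + (1)*(3) = 171
  (MN)[1][2] = (0)*(-12) + (14)*(2) + (1)*(-11) = 17
  (MN)[2][0] = (9)*(2) + (-7)*(6) + (6)*(-6) = -60
  (MN)[2][1] = (9)*(3) + (-7)*(12) + (6)*(3) = -39
  (MN)[2][2] = (9)*(-12) + (-7)*(2) + (6)*(-11) = -188
MN =
[      -22       138       -90 ]
[       78       171        17 ]
[      -60       -39      -188 ]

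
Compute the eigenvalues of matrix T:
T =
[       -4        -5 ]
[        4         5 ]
λ = 0, 1

Solve det(T - λI) = 0. For a 2×2 matrix the characteristic equation is λ² - (trace)λ + det = 0.
trace(T) = a + d = -4 + 5 = 1.
det(T) = a*d - b*c = (-4)*(5) - (-5)*(4) = -20 + 20 = 0.
Characteristic equation: λ² - (1)λ + (0) = 0.
Discriminant = (1)² - 4*(0) = 1 - 0 = 1.
λ = (1 ± √1) / 2 = (1 ± 1) / 2 = 0, 1.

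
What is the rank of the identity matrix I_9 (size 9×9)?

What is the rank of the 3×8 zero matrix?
rank(I_9) = 9, rank(0) = 0

The identity I_9 has 9 columns that are the standard basis vectors e_1, …, e_9. These are linearly independent, so all 9 columns are pivots and rank(I_9) = 9.
The 3×8 zero matrix has every entry zero, so every row is the zero row and there are no pivots; rank(0) = 0.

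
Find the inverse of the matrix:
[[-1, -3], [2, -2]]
[[-1/4, 3/8], [-1/4, -1/8]]

For [[a,b],[c,d]], inverse = (1/det)·[[d,-b],[-c,a]]
det = -1·-2 - -3·2 = 8
Inverse = (1/8)·[[-2, 3], [-2, -1]]
        = [[-1/4, 3/8], [-1/4, -1/8]]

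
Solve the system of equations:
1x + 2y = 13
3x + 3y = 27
x = 5, y = 4

Use elimination (row reduction):
Equation 1: 1x + 2y = 13.
Equation 2: 3x + 3y = 27.
Multiply Eq1 by 3 and Eq2 by 1: 3x + 6y = 39;  3x + 3y = 27.
Subtract: (-3)y = -12, so y = 4.
Back-substitute into Eq1: 1x + 2*(4) = 13, so x = 5.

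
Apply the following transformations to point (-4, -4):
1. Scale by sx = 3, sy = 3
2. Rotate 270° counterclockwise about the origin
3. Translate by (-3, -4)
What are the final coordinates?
(-15, 8)

Step 1: Scale → (-12, -12)
Step 2: Rotate 270° → (-12, 12)
Step 3: Translate → (-15, 8)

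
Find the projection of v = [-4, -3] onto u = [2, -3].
[2/13, -3/13]

The projection of v onto u is proj_u(v) = ((v·u) / (u·u)) · u.
v·u = (-4)*(2) + (-3)*(-3) = 1.
u·u = (2)*(2) + (-3)*(-3) = 13.
coefficient = 1 / 13 = 1/13.
proj_u(v) = 1/13 · [2, -3] = [2/13, -3/13].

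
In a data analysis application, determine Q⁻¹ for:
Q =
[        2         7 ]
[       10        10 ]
det(Q) = -50
Q⁻¹ =
[     -1/5      7/50 ]
[      1/5     -1/25 ]

For a 2×2 matrix Q = [[a, b], [c, d]] with det(Q) ≠ 0, Q⁻¹ = (1/det(Q)) * [[d, -b], [-c, a]].
det(Q) = (2)*(10) - (7)*(10) = 20 - 70 = -50.
Q⁻¹ = (1/-50) * [[10, -7], [-10, 2]].
Dividing each entry by -50 and reducing:
Q⁻¹ =
[     -1/5      7/50 ]
[      1/5     -1/25 ]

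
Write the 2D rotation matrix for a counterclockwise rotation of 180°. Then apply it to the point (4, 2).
R = [[-1, 0], [0, -1]]; R·(4, 2) = (-4, -2)

Rotation matrix formula: R(θ) = [[cos θ, -sin θ], [sin θ, cos θ]]
For θ = 180°:
cos(180°) = -1
sin(180°) = 0
R = [[-1, 0], [0, -1]]
Apply to (4, 2): [-1·4 + (0)·2, 0·4 + -1·2] = (-4, -2)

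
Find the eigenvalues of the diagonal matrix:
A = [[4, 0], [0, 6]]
λ₁ = 4, λ₂ = 6

The characteristic polynomial of A is det(A - λI) = (4 - λ)(6 - λ) = 0.
The roots are λ = 4 and λ = 6, so the eigenvalues are the diagonal entries.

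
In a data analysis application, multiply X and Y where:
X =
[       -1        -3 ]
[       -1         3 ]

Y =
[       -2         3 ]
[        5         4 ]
XY =
[      -13       -15 ]
[       17         9 ]

Matrix multiplication: (XY)[i][j] = sum over k of X[i][k] * Y[k][j].
  (XY)[0][0] = (-1)*(-2) + (-3)*(5) = -13
  (XY)[0][1] = (-1)*(3) + (-3)*(4) = -15
  (XY)[1][0] = (-1)*(-2) + (3)*(5) = 17
  (XY)[1][1] = (-1)*(3) + (3)*(4) = 9
XY =
[      -13       -15 ]
[       17         9 ]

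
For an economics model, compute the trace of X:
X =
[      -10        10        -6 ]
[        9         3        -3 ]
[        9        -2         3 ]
tr(X) = -10 + 3 + 3 = -4

The trace of a square matrix is the sum of its diagonal entries.
Diagonal entries of X: X[0][0] = -10, X[1][1] = 3, X[2][2] = 3.
tr(X) = -10 + 3 + 3 = -4.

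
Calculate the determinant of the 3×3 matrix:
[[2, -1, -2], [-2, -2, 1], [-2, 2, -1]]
20

Expansion along first row:
det = 2·det([[-2,1],[2,-1]]) - -1·det([[-2,1],[-2,-1]]) + -2·det([[-2,-2],[-2,2]])
    = 2·(-2·-1 - 1·2) - -1·(-2·-1 - 1·-2) + -2·(-2·2 - -2·-2)
    = 2·0 - -1·4 + -2·-8
    = 0 + 4 + 16 = 20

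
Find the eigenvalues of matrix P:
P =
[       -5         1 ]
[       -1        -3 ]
λ = -4, -4

Solve det(P - λI) = 0. For a 2×2 matrix the characteristic equation is λ² - (trace)λ + det = 0.
trace(P) = a + d = -5 - 3 = -8.
det(P) = a*d - b*c = (-5)*(-3) - (1)*(-1) = 15 + 1 = 16.
Characteristic equation: λ² - (-8)λ + (16) = 0.
Discriminant = (-8)² - 4*(16) = 64 - 64 = 0.
λ = (-8 ± √0) / 2 = (-8 ± 0) / 2 = -4, -4.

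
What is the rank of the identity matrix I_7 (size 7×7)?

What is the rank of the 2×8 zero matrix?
rank(I_7) = 7, rank(0) = 0

The identity I_7 has 7 columns that are the standard basis vectors e_1, …, e_7. These are linearly independent, so all 7 columns are pivots and rank(I_7) = 7.
The 2×8 zero matrix has every entry zero, so every row is the zero row and there are no pivots; rank(0) = 0.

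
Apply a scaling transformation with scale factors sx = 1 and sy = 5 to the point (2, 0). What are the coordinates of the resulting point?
(2, 0)

Scaling matrix:
[[1, 0], [0, 5]]
Result: (2 × 1, 0 × 5) = (2, 0)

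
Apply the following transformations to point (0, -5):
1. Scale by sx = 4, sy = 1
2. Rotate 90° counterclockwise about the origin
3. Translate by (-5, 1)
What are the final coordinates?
(0, 1)

Step 1: Scale → (0, -5)
Step 2: Rotate 90° → (5, 0)
Step 3: Translate → (0, 1)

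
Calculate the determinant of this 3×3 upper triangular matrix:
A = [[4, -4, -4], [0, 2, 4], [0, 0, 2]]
16

The determinant of a triangular matrix is the product of its diagonal entries (the off-diagonal entries above the diagonal do not affect it).
det(A) = (4) * (2) * (2) = 16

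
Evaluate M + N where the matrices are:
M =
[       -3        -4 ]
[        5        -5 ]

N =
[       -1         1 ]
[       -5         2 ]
M + N =
[       -4        -3 ]
[        0        -3 ]

Matrix addition is elementwise: (M+N)[i][j] = M[i][j] + N[i][j].
  (M+N)[0][0] = (-3) + (-1) = -4
  (M+N)[0][1] = (-4) + (1) = -3
  (M+N)[1][0] = (5) + (-5) = 0
  (M+N)[1][1] = (-5) + (2) = -3
M + N =
[       -4        -3 ]
[        0        -3 ]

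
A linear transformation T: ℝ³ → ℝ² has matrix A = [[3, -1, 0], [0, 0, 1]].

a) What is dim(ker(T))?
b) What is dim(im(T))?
dim(ker) = 1, dim(im) = 2

The two rows are not scalar multiples of one another (no single k satisfies row 2 = k × row 1), so they are linearly independent.
Thus rank(A) = 2.
dim(im(T)) = rank(A) = 2.
By the rank-nullity theorem applied to T: ℝ³ → ℝ², rank(A) + nullity(A) = 3 (the domain dimension), so dim(ker(T)) = 3 - 2 = 1.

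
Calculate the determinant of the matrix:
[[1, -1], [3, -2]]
1

For a 2×2 matrix [[a, b], [c, d]], det = ad - bc
det = (1)(-2) - (-1)(3) = -2 - -3 = 1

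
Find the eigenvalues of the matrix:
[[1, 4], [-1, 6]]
λ = 2 and λ = 5

Characteristic equation: det(A - λI) = 0
λ² - (trace)λ + (det) = 0
λ² - (7)λ + (10) = 0
λ² - 7λ + 10 = 0
Solving: λ = 2, 5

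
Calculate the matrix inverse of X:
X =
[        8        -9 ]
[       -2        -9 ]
det(X) = -90
X⁻¹ =
[     1/10     -1/10 ]
[    -1/45     -4/45 ]

For a 2×2 matrix X = [[a, b], [c, d]] with det(X) ≠ 0, X⁻¹ = (1/det(X)) * [[d, -b], [-c, a]].
det(X) = (8)*(-9) - (-9)*(-2) = -72 - 18 = -90.
X⁻¹ = (1/-90) * [[-9, 9], [2, 8]].
Dividing each entry by -90 and reducing:
X⁻¹ =
[     1/10     -1/10 ]
[    -1/45     -4/45 ]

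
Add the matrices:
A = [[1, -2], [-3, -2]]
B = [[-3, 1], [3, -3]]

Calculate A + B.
[[-2, -1], [0, -5]]

Add corresponding elements:
(1)+(-3)=-2
(-2)+(1)=-1
(-3)+(3)=0
(-2)+(-3)=-5
A + B = [[-2, -1], [0, -5]]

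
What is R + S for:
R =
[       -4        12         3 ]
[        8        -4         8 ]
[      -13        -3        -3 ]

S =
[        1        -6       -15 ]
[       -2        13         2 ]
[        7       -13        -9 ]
R + S =
[       -3         6       -12 ]
[        6         9        10 ]
[       -6       -16       -12 ]

Matrix addition is elementwise: (R+S)[i][j] = R[i][j] + S[i][j].
  (R+S)[0][0] = (-4) + (1) = -3
  (R+S)[0][1] = (12) + (-6) = 6
  (R+S)[0][2] = (3) + (-15) = -12
  (R+S)[1][0] = (8) + (-2) = 6
  (R+S)[1][1] = (-4) + (13) = 9
  (R+S)[1][2] = (8) + (2) = 10
  (R+S)[2][0] = (-13) + (7) = -6
  (R+S)[2][1] = (-3) + (-13) = -16
  (R+S)[2][2] = (-3) + (-9) = -12
R + S =
[       -3         6       -12 ]
[        6         9        10 ]
[       -6       -16       -12 ]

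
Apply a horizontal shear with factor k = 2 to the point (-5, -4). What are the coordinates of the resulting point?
(-13, -4)

Shear matrix for horizontal shear with factor k = 2:
[[1, 2], [0, 1]]
Result: (-5, -4) → (-13, -4)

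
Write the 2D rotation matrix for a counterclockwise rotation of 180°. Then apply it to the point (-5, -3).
R = [[-1, 0], [0, -1]]; R·(-5, -3) = (5, 3)

Rotation matrix formula: R(θ) = [[cos θ, -sin θ], [sin θ, cos θ]]
For θ = 180°:
cos(180°) = -1
sin(180°) = 0
R = [[-1, 0], [0, -1]]
Apply to (-5, -3): [-1·-5 + (0)·-3, 0·-5 + -1·-3] = (5, 3)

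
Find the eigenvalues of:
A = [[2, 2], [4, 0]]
λ = -2, 4

Solve det(A - λI) = 0. For a 2×2 matrix this is λ² - (trace)λ + det = 0.
trace(A) = 2 + 0 = 2.
det(A) = (2)*(0) - (2)*(4) = 0 - 8 = -8.
Characteristic equation: λ² - (2)λ + (-8) = 0.
Discriminant: (2)² - 4*(-8) = 4 + 32 = 36.
Roots: λ = (2 ± √36) / 2 = -2, 4.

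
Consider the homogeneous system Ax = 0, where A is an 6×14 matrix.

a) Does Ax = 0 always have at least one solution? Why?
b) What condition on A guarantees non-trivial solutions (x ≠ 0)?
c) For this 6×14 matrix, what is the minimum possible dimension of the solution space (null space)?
a) Yes, x = 0 is always a solution. b) When A has linearly dependent columns (rank < n). c) Minimum nullity = 8.

a) x = 0 satisfies A·0 = 0, so the zero vector is always a solution.
b) Non-trivial solutions exist iff the columns of A are linearly dependent, equivalently rank(A) < n (the number of columns).
c) By rank-nullity, rank(A) + nullity(A) = n = 14. Since A has only 6 rows, rank(A) ≤ 6, so nullity(A) ≥ 14 - 6 = 8.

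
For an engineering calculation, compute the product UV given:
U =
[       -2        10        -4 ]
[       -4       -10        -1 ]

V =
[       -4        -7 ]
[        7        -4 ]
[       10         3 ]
UV =
[       38       -38 ]
[      -64        65 ]

Matrix multiplication: (UV)[i][j] = sum over k of U[i][k] * V[k][j].
  (UV)[0][0] = (-2)*(-4) + (10)*(7) + (-4)*(10) = 38
  (UV)[0][1] = (-2)*(-7) + (10)*(-4) + (-4)*(3) = -38
  (UV)[1][0] = (-4)*(-4) + (-10)*(7) + (-1)*(10) = -64
  (UV)[1][1] = (-4)*(-7) + (-10)*(-4) + (-1)*(3) = 65
UV =
[       38       -38 ]
[      -64        65 ]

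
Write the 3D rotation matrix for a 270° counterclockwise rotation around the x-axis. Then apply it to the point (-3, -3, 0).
R = [[1, 0, 0], [0, 0, 1], [0, -1, 0]]; R·(-3, -3, 0) = (-3, 0, 3)

Rotation matrix for 270° around x-axis:
cos(270°) = 0, sin(270°) = -1
R = [[1, 0, 0], [0, 0, 1], [0, -1, 0]]
Apply to (-3, -3, 0): R·[-3, -3, 0]ᵀ = (-3, 0, 3)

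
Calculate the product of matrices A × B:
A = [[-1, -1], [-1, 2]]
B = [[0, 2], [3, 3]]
[[-3, -5], [6, 4]]

Matrix multiplication:
C[0][0] = -1×0 + -1×3 = -3
C[0][1] = -1×2 + -1×3 = -5
C[1][0] = -1×0 + 2×3 = 6
C[1][1] = -1×2 + 2×3 = 4
Result: [[-3, -5], [6, 4]]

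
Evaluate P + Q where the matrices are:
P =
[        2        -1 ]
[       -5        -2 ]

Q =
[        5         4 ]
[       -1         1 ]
P + Q =
[        7         3 ]
[       -6        -1 ]

Matrix addition is elementwise: (P+Q)[i][j] = P[i][j] + Q[i][j].
  (P+Q)[0][0] = (2) + (5) = 7
  (P+Q)[0][1] = (-1) + (4) = 3
  (P+Q)[1][0] = (-5) + (-1) = -6
  (P+Q)[1][1] = (-2) + (1) = -1
P + Q =
[        7         3 ]
[       -6        -1 ]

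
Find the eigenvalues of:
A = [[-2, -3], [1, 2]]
λ = -1, 1

Solve det(A - λI) = 0. For a 2×2 matrix this is λ² - (trace)λ + det = 0.
trace(A) = -2 + 2 = 0.
det(A) = (-2)*(2) - (-3)*(1) = -4 + 3 = -1.
Characteristic equation: λ² - (0)λ + (-1) = 0.
Discriminant: (0)² - 4*(-1) = 0 + 4 = 4.
Roots: λ = (0 ± √4) / 2 = -1, 1.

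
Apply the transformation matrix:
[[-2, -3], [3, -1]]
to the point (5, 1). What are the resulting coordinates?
(-13, 14)

Matrix multiplication:
[[-2, -3], [3, -1]] × [5, 1]ᵀ
= [-2×5 + -3×1, 3×5 + -1×1]ᵀ
= [-13.0000, 14.0000]ᵀ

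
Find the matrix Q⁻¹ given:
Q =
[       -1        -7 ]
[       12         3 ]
det(Q) = 81
Q⁻¹ =
[     1/27      7/81 ]
[    -4/27     -1/81 ]

For a 2×2 matrix Q = [[a, b], [c, d]] with det(Q) ≠ 0, Q⁻¹ = (1/det(Q)) * [[d, -b], [-c, a]].
det(Q) = (-1)*(3) - (-7)*(12) = -3 + 84 = 81.
Q⁻¹ = (1/81) * [[3, 7], [-12, -1]].
Dividing each entry by 81 and reducing:
Q⁻¹ =
[     1/27      7/81 ]
[    -4/27     -1/81 ]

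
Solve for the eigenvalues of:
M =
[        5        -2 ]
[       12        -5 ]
λ = -1, 1

Solve det(M - λI) = 0. For a 2×2 matrix the characteristic equation is λ² - (trace)λ + det = 0.
trace(M) = a + d = 5 - 5 = 0.
det(M) = a*d - b*c = (5)*(-5) - (-2)*(12) = -25 + 24 = -1.
Characteristic equation: λ² - (0)λ + (-1) = 0.
Discriminant = (0)² - 4*(-1) = 0 + 4 = 4.
λ = (0 ± √4) / 2 = (0 ± 2) / 2 = -1, 1.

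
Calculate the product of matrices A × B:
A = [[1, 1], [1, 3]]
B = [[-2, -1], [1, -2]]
[[-1, -3], [1, -7]]

Matrix multiplication:
C[0][0] = 1×-2 + 1×1 = -1
C[0][1] = 1×-1 + 1×-2 = -3
C[1][0] = 1×-2 + 3×1 = 1
C[1][1] = 1×-1 + 3×-2 = -7
Result: [[-1, -3], [1, -7]]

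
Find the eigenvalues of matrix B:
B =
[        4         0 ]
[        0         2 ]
λ = 2, 4

Solve det(B - λI) = 0. For a 2×2 matrix the characteristic equation is λ² - (trace)λ + det = 0.
trace(B) = a + d = 4 + 2 = 6.
det(B) = a*d - b*c = (4)*(2) - (0)*(0) = 8 - 0 = 8.
Characteristic equation: λ² - (6)λ + (8) = 0.
Discriminant = (6)² - 4*(8) = 36 - 32 = 4.
λ = (6 ± √4) / 2 = (6 ± 2) / 2 = 2, 4.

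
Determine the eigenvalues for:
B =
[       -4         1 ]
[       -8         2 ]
λ = -2, 0

Solve det(B - λI) = 0. For a 2×2 matrix the characteristic equation is λ² - (trace)λ + det = 0.
trace(B) = a + d = -4 + 2 = -2.
det(B) = a*d - b*c = (-4)*(2) - (1)*(-8) = -8 + 8 = 0.
Characteristic equation: λ² - (-2)λ + (0) = 0.
Discriminant = (-2)² - 4*(0) = 4 - 0 = 4.
λ = (-2 ± √4) / 2 = (-2 ± 2) / 2 = -2, 0.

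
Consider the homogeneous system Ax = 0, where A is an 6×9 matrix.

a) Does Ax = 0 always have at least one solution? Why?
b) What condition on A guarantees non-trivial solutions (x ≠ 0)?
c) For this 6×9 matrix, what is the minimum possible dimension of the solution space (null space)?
a) Yes, x = 0 is always a solution. b) When A has linearly dependent columns (rank < n). c) Minimum nullity = 3.

a) x = 0 satisfies A·0 = 0, so the zero vector is always a solution.
b) Non-trivial solutions exist iff the columns of A are linearly dependent, equivalently rank(A) < n (the number of columns).
c) By rank-nullity, rank(A) + nullity(A) = n = 9. Since A has only 6 rows, rank(A) ≤ 6, so nullity(A) ≥ 9 - 6 = 3.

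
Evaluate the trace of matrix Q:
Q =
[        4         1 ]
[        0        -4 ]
tr(Q) = 4 - 4 = 0

The trace of a square matrix is the sum of its diagonal entries.
Diagonal entries of Q: Q[0][0] = 4, Q[1][1] = -4.
tr(Q) = 4 - 4 = 0.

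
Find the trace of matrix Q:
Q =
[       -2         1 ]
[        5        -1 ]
tr(Q) = -2 - 1 = -3

The trace of a square matrix is the sum of its diagonal entries.
Diagonal entries of Q: Q[0][0] = -2, Q[1][1] = -1.
tr(Q) = -2 - 1 = -3.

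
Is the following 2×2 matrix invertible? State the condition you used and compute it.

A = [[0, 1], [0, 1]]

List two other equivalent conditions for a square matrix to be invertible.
No, not invertible; det(A) = 0 (two rows are equal, so the rows are linearly dependent). Equivalent conditions (failing for this A): rank(A) < 2; Ax = 0 has non-trivial solutions; 0 is an eigenvalue; the columns are linearly dependent.

To check invertibility, compute det(A).
In this matrix, row 0 and the last row are identical, so one row is a scalar multiple of another and the rows are linearly dependent.
A matrix with linearly dependent rows has det = 0 and is not invertible.
Equivalent failed conditions:
- rank(A) < 2.
- Ax = 0 has non-trivial solutions.
- 0 is an eigenvalue.
- The columns are linearly dependent.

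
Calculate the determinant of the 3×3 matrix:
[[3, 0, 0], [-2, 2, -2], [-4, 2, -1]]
6

Expansion along first row:
det = 3·det([[2,-2],[2,-1]]) - 0·det([[-2,-2],[-4,-1]]) + 0·det([[-2,2],[-4,2]])
    = 3·(2·-1 - -2·2) - 0·(-2·-1 - -2·-4) + 0·(-2·2 - 2·-4)
    = 3·2 - 0·-6 + 0·4
    = 6 + 0 + 0 = 6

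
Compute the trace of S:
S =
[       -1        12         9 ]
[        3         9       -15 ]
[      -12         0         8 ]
tr(S) = -1 + 9 + 8 = 16

The trace of a square matrix is the sum of its diagonal entries.
Diagonal entries of S: S[0][0] = -1, S[1][1] = 9, S[2][2] = 8.
tr(S) = -1 + 9 + 8 = 16.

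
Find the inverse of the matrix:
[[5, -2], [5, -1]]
[[-1/5, 2/5], [-1, 1]]

For [[a,b],[c,d]], inverse = (1/det)·[[d,-b],[-c,a]]
det = 5·-1 - -2·5 = 5
Inverse = (1/5)·[[-1, 2], [-5, 5]]
        = [[-1/5, 2/5], [-1, 1]]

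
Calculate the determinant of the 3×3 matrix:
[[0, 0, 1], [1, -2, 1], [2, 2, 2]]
6

Expansion along first row:
det = 0·det([[-2,1],[2,2]]) - 0·det([[1,1],[2,2]]) + 1·det([[1,-2],[2,2]])
    = 0·(-2·2 - 1·2) - 0·(1·2 - 1·2) + 1·(1·2 - -2·2)
    = 0·-6 - 0·0 + 1·6
    = 0 + 0 + 6 = 6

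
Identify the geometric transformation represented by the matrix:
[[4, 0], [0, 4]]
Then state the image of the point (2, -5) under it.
uniform scaling by factor 4; image of (2, -5) is (8, -20)

This is a diagonal matrix with equal entries 4, so it scales both axes by the same factor 4.
The matrix [[4, 0], [0, 4]] represents: uniform scaling by factor 4.
Applying it to (2, -5): [4·2 + 0·-5, 0·2 + 4·-5] = (8, -20).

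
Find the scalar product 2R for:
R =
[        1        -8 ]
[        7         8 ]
2R =
[        2       -16 ]
[       14        16 ]

Scalar multiplication is elementwise: (2R)[i][j] = 2 * R[i][j].
  (2R)[0][0] = 2 * (1) = 2
  (2R)[0][1] = 2 * (-8) = -16
  (2R)[1][0] = 2 * (7) = 14
  (2R)[1][1] = 2 * (8) = 16
2R =
[        2       -16 ]
[       14        16 ]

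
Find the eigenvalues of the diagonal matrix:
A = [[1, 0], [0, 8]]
λ₁ = 1, λ₂ = 8

The characteristic polynomial of A is det(A - λI) = (1 - λ)(8 - λ) = 0.
The roots are λ = 1 and λ = 8, so the eigenvalues are the diagonal entries.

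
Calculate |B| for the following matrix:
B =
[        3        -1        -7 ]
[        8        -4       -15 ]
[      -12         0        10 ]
det(B) = 116

Expand along row 0 (cofactor expansion): det(B) = a*(e*i - f*h) - b*(d*i - f*g) + c*(d*h - e*g), where the 3×3 is [[a, b, c], [d, e, f], [g, h, i]].
Minor M_00 = (-4)*(10) - (-15)*(0) = -40 - 0 = -40.
Minor M_01 = (8)*(10) - (-15)*(-12) = 80 - 180 = -100.
Minor M_02 = (8)*(0) - (-4)*(-12) = 0 - 48 = -48.
det(B) = (3)*(-40) - (-1)*(-100) + (-7)*(-48) = -120 - 100 + 336 = 116.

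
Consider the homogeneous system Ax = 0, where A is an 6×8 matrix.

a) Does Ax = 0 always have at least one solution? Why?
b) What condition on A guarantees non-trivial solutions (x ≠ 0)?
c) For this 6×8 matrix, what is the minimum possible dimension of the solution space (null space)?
a) Yes, x = 0 is always a solution. b) When A has linearly dependent columns (rank < n). c) Minimum nullity = 2.

a) x = 0 satisfies A·0 = 0, so the zero vector is always a solution.
b) Non-trivial solutions exist iff the columns of A are linearly dependent, equivalently rank(A) < n (the number of columns).
c) By rank-nullity, rank(A) + nullity(A) = n = 8. Since A has only 6 rows, rank(A) ≤ 6, so nullity(A) ≥ 8 - 6 = 2.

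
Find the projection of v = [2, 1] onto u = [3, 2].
[24/13, 16/13]

The projection of v onto u is proj_u(v) = ((v·u) / (u·u)) · u.
v·u = (2)*(3) + (1)*(2) = 8.
u·u = (3)*(3) + (2)*(2) = 13.
coefficient = 8 / 13 = 8/13.
proj_u(v) = 8/13 · [3, 2] = [24/13, 16/13].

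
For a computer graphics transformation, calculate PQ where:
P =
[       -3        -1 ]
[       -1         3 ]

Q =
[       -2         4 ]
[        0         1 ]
PQ =
[        6       -13 ]
[        2        -1 ]

Matrix multiplication: (PQ)[i][j] = sum over k of P[i][k] * Q[k][j].
  (PQ)[0][0] = (-3)*(-2) + (-1)*(0) = 6
  (PQ)[0][1] = (-3)*(4) + (-1)*(1) = -13
  (PQ)[1][0] = (-1)*(-2) + (3)*(0) = 2
  (PQ)[1][1] = (-1)*(4) + (3)*(1) = -1
PQ =
[        6       -13 ]
[        2        -1 ]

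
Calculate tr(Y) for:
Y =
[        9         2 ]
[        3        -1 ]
tr(Y) = 9 - 1 = 8

The trace of a square matrix is the sum of its diagonal entries.
Diagonal entries of Y: Y[0][0] = 9, Y[1][1] = -1.
tr(Y) = 9 - 1 = 8.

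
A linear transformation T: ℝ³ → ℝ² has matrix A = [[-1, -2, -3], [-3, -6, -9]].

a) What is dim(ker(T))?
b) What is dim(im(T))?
dim(ker) = 2, dim(im) = 1

Observe that row 2 = 3 × row 1 (so the rows are linearly dependent).
Thus rank(A) = 1 (only one linearly independent row).
dim(im(T)) = rank(A) = 1.
By the rank-nullity theorem applied to T: ℝ³ → ℝ², rank(A) + nullity(A) = 3 (the domain dimension), so dim(ker(T)) = 3 - 1 = 2.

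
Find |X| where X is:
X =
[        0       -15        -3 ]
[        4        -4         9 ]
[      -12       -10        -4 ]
det(X) = 1644

Expand along row 0 (cofactor expansion): det(X) = a*(e*i - f*h) - b*(d*i - f*g) + c*(d*h - e*g), where the 3×3 is [[a, b, c], [d, e, f], [g, h, i]].
Minor M_00 = (-4)*(-4) - (9)*(-10) = 16 + 90 = 106.
Minor M_01 = (4)*(-4) - (9)*(-12) = -16 + 108 = 92.
Minor M_02 = (4)*(-10) - (-4)*(-12) = -40 - 48 = -88.
det(X) = (0)*(106) - (-15)*(92) + (-3)*(-88) = 0 + 1380 + 264 = 1644.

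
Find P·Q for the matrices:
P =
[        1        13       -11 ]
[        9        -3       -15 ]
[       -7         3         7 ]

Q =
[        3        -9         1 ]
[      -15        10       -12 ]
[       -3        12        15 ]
PQ =
[     -159       -11      -320 ]
[      117      -291      -180 ]
[      -87       177        62 ]

Matrix multiplication: (PQ)[i][j] = sum over k of P[i][k] * Q[k][j].
  (PQ)[0][0] = (1)*(3) + (13)*(-15) + (-11)*(-3) = -159
  (PQ)[0][1] = (1)*(-9) + (13)*(10) + (-11)*(12) = -11
  (PQ)[0][2] = (1)*(1) + (13)*(-12) + (-11)*(15) = -320
  (PQ)[1][0] = (9)*(3) + (-3)*(-15) + (-15)*(-3) = 117
  (PQ)[1][1] = (9)*(-9) + (-3)*(10) + (-15)*(12) = -291
  (PQ)[1][2] = (9)*(1) + (-3)*(-12) + (-15)*(15) = -180
  (PQ)[2][0] = (-7)*(3) + (3)*(-15) + (7)*(-3) = -87
  (PQ)[2][1] = (-7)*(-9) + (3)*(10) + (7)*(12) = 177
  (PQ)[2][2] = (-7)*(1) + (3)*(-12) + (7)*(15) = 62
PQ =
[     -159       -11      -320 ]
[      117      -291      -180 ]
[      -87       177        62 ]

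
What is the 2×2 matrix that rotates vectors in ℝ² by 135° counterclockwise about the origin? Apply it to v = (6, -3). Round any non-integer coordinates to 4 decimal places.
R = [[-√2/2, -√2/2], [√2/2, -√2/2]]; R·v = (-2.1213, 6.3640)

A counterclockwise rotation by angle θ in ℝ² has matrix R(θ) = [[cos θ, -sin θ], [sin θ, cos θ]].
For θ = 135°: cos θ = -√2/2, sin θ = √2/2.
R(135°) = [[-√2/2, -√2/2], [√2/2, -√2/2]].
R·v = [-√2/2·6 + (-√2/2)·-3, √2/2·6 + -√2/2·-3] = (-2.1213, 6.3640).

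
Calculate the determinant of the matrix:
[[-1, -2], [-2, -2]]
-2

For a 2×2 matrix [[a, b], [c, d]], det = ad - bc
det = (-1)(-2) - (-2)(-2) = 2 - 4 = -2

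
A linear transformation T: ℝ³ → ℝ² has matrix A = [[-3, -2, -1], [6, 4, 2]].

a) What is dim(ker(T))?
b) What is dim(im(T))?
dim(ker) = 2, dim(im) = 1

Observe that row 2 = -2 × row 1 (so the rows are linearly dependent).
Thus rank(A) = 1 (only one linearly independent row).
dim(im(T)) = rank(A) = 1.
By the rank-nullity theorem applied to T: ℝ³ → ℝ², rank(A) + nullity(A) = 3 (the domain dimension), so dim(ker(T)) = 3 - 1 = 2.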